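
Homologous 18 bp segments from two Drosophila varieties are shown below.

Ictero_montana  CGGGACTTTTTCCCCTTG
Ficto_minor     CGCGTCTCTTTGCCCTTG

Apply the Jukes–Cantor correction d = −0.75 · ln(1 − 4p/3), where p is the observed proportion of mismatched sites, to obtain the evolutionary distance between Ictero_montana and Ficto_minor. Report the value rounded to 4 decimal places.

0.2635

Differing sites — 3:G/C; 5:A/T; 8:T/C; 12:C/G.
p = 4/18 = 0.222222.
d = −0.75 · ln(1 − (4/3)·0.222222) = −0.75 · ln(0.703704) = −0.75 · (-0.351397) = 0.2635.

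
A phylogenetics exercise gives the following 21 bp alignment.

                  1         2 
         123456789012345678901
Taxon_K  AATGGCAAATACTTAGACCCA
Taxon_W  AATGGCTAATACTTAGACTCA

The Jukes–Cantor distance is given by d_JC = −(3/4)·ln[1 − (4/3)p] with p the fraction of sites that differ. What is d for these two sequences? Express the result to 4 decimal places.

0.1019

Differing sites — 7:A/T; 19:C/T.
p = 2/21 = 0.095238.
d = −0.75 · ln(1 − (4/3)·0.095238) = −0.75 · ln(0.873016) = −0.75 · (-0.135801) = 0.1019.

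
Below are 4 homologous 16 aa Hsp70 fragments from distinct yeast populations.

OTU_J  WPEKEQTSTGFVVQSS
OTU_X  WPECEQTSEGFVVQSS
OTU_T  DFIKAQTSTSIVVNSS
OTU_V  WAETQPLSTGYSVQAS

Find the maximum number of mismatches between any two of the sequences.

Pairwise Hamming distances:
  OTU_J vs OTU_X: 2
  OTU_J vs OTU_T: 7
  OTU_J vs OTU_V: 8
  OTU_X vs OTU_T: 9
  OTU_X vs OTU_V: 9
  OTU_T vs OTU_V: 12
The largest is 12, between OTU_T and OTU_V.

12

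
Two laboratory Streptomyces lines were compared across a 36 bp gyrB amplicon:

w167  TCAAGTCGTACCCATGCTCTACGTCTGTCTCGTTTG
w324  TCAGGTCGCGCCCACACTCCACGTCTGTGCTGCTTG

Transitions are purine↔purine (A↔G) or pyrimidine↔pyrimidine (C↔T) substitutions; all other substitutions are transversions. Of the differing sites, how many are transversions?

Mismatches occur at site 4 (A↔G, transition), site 9 (T↔C, transition), site 10 (A↔G, transition), site 15 (T↔C, transition), site 16 (G↔A, transition), site 20 (T↔C, transition), site 29 (C↔G, transversion), site 30 (T↔C, transition), site 31 (C↔T, transition), site 33 (T↔C, transition).
Of the 10 differences, 9 transitions and 1 transversion, so the answer is 1.

1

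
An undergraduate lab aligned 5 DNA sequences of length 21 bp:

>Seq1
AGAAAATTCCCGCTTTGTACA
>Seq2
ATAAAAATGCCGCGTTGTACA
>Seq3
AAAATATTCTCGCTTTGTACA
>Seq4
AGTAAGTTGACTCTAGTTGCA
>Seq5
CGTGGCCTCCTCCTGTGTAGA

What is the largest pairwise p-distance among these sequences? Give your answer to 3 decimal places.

Pairwise Hamming distances:
  Seq1 vs Seq2: 4
  Seq1 vs Seq3: 3
  Seq1 vs Seq4: 9
  Seq1 vs Seq5: 10
  Seq2 vs Seq3: 6
  Seq2 vs Seq4: 11
  Seq2 vs Seq5: 13
  Seq3 vs Seq4: 11
  Seq3 vs Seq5: 12
  Seq4 vs Seq5: 14
The largest is 14 mismatches, between Seq4 and Seq5; p = 14/21 = 0.667.

0.667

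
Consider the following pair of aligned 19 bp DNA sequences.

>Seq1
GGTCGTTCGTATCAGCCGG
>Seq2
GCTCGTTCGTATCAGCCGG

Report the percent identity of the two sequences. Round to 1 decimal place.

The sequences differ at position 2 (G/C).
18 of the 19 sites match, so the percent identity is 18/19 × 100 = 94.7%.

94.7%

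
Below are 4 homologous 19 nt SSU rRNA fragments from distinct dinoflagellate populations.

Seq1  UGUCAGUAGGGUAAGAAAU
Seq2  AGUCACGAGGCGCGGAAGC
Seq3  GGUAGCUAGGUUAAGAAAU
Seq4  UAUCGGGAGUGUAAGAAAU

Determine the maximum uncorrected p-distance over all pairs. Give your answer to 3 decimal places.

0.579

Pairwise Hamming distances:
  Seq1 vs Seq2: 9
  Seq1 vs Seq3: 5
  Seq1 vs Seq4: 4
  Seq2 vs Seq3: 10
  Seq2 vs Seq4: 11
  Seq3 vs Seq4: 7
The largest is 11 mismatches, between Seq2 and Seq4; p = 11/19 = 0.579.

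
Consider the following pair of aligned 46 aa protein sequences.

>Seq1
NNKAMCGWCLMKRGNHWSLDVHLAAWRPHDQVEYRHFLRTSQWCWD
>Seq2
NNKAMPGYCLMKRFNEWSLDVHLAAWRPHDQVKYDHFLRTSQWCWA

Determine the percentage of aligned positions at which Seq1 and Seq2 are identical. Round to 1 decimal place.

The sequences differ at positions 6 (C/P), 8 (W/Y), 14 (G/F), 16 (H/E), 33 (E/K), 35 (R/D), 46 (D/A).
39 of the 46 sites match, so the percent identity is 39/46 × 100 = 84.8%.

84.8%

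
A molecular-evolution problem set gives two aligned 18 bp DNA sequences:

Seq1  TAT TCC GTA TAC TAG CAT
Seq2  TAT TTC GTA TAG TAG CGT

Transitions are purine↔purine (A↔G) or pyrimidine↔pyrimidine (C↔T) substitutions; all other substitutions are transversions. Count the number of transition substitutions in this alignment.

2

Differing sites — 5:C/T (Ti); 12:C/G (Tv); 17:A/G (Ti).
Of the 3 differences, 2 transitions and 1 transversion, so the answer is 2.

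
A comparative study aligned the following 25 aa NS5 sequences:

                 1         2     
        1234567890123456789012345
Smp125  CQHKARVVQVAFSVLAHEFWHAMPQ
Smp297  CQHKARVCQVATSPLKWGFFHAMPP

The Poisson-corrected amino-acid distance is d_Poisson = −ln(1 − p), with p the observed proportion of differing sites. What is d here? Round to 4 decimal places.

0.3857

The sequences differ at positions 8 (V/C), 12 (F/T), 14 (V/P), 16 (A/K), 17 (H/W), 18 (E/G), 20 (W/F), 25 (Q/P).
p = 8/25 = 0.320000.
d = −ln(1 − 0.320000) = −ln(0.680000) = 0.3857.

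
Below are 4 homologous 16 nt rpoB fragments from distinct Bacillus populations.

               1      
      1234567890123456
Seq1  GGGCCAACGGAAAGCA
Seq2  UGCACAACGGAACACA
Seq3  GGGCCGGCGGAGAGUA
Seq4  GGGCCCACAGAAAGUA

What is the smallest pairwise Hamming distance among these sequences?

3

Pairwise Hamming distances:
  Seq1 vs Seq2: 5
  Seq1 vs Seq3: 4
  Seq1 vs Seq4: 3
  Seq2 vs Seq3: 9
  Seq2 vs Seq4: 8
  Seq3 vs Seq4: 4
The smallest is 3, between Seq1 and Seq4.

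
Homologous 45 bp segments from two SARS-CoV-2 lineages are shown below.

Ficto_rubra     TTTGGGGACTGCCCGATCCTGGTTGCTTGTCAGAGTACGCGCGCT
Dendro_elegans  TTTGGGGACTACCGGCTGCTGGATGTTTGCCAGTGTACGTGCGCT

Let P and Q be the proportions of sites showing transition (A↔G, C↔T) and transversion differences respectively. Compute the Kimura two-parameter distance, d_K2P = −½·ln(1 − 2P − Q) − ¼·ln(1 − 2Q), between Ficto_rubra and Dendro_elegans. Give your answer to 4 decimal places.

0.2333

The sequences differ at positions 11 (G/A, transition), 14 (C/G, transversion), 16 (A/C, transversion), 18 (C/G, transversion), 23 (T/A, transversion), 26 (C/T, transition), 30 (T/C, transition), 34 (A/T, transversion), 40 (C/T, transition).
Of the 9 differences, 4 transitions and 5 transversions over 45 sites: P = 4/45 = 0.088889, Q = 5/45 = 0.111111.
d = −0.5·ln(0.711111) − 0.25·ln(0.777778) = −0.5·(-0.340927) − 0.25·(-0.251314) = 0.2333.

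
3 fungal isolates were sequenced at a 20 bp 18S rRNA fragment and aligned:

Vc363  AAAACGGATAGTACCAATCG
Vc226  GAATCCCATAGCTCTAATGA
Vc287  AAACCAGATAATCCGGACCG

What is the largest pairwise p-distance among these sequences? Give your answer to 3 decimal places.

Pairwise Hamming distances:
  Vc363 vs Vc226: 9
  Vc363 vs Vc287: 7
  Vc226 vs Vc287: 12
The largest is 12 mismatches, between Vc226 and Vc287; p = 12/20 = 0.600.

0.600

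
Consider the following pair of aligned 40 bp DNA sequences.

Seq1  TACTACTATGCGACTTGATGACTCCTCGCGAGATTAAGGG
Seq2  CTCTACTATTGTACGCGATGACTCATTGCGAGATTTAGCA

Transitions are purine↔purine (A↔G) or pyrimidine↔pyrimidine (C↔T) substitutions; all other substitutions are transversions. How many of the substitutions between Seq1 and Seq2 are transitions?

Differing sites — 1:T/C (Ti); 2:A/T (Tv); 10:G/T (Tv); 11:C/G (Tv); 12:G/T (Tv); 15:T/G (Tv); 16:T/C (Ti); 25:C/A (Tv); 27:C/T (Ti); 36:A/T (Tv); 39:G/C (Tv); 40:G/A (Ti).
Of the 12 differences, 4 transitions and 8 transversions, so the answer is 4.

4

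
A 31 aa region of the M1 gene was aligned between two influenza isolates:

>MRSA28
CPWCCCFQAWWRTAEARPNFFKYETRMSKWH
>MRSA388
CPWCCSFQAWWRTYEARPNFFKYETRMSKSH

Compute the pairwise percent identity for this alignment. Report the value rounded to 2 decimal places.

Differing sites — 6:C/S; 14:A/Y; 30:W/S.
28 of the 31 sites match, so the percent identity is 28/31 × 100 = 90.32%.

90.32%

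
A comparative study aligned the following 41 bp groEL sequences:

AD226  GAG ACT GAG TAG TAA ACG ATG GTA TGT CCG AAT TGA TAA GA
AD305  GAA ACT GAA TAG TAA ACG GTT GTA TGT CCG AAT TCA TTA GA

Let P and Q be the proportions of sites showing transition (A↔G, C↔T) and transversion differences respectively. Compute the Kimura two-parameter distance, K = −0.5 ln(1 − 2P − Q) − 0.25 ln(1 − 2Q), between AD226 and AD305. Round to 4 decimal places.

Differing sites — 3:G/A (Ti); 9:G/A (Ti); 19:A/G (Ti); 21:G/T (Tv); 35:G/C (Tv); 38:A/T (Tv).
Of the 6 differences, 3 transitions and 3 transversions over 41 sites: P = 3/41 = 0.073171, Q = 3/41 = 0.073171.
d = −0.5·ln(0.780487) − 0.25·ln(0.853658) = −0.5·(-0.247837) − 0.25·(-0.158225) = 0.1635.

0.1635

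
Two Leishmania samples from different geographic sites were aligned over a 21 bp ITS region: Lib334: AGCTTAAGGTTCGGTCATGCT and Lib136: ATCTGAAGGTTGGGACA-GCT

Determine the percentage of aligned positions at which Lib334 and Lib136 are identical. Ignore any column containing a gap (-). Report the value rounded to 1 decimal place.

Excluding the 1 gap column leaves 20 comparable sites.
Mismatches occur at site 2 (G↔T), site 5 (T↔G), site 12 (C↔G), site 15 (T↔A).
16 of the 20 comparable sites match, so the percent identity is 16/20 × 100 = 80.0%.

80.0%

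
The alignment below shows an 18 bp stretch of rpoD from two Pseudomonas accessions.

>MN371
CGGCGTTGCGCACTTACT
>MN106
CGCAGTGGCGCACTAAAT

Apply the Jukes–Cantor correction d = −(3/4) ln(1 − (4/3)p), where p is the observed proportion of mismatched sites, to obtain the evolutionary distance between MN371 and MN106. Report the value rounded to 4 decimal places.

The sequences differ at positions 3 (G/C), 4 (C/A), 7 (T/G), 15 (T/A), 17 (C/A).
p = 5/18 = 0.277778.
d = −0.75 · ln(1 − (4/3)·0.277778) = −0.75 · ln(0.629629) = −0.75 · (-0.462625) = 0.3470.

0.3470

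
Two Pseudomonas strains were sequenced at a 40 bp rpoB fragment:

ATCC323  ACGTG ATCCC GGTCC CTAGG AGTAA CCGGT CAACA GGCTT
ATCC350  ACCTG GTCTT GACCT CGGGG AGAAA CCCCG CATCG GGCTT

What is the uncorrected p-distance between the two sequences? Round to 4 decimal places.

0.3750

Mismatches occur at site 3 (G→C), site 6 (A→G), site 9 (C→T), site 10 (C→T), site 12 (G→A), site 13 (T→C), site 15 (C→T), site 17 (T→G), site 18 (A→G), site 23 (T→A), site 28 (G→C), site 29 (G→C), site 30 (T→G), site 33 (A→T), site 35 (A→G).
There are 15 differences over 40 sites, so p = 15/40 = 0.3750.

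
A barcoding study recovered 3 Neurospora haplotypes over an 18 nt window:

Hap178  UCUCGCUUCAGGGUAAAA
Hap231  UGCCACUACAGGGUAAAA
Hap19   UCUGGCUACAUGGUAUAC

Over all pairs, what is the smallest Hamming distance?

Pairwise Hamming distances:
  Hap178 vs Hap231: 4
  Hap178 vs Hap19: 5
  Hap231 vs Hap19: 7
The smallest is 4, between Hap178 and Hap231.

4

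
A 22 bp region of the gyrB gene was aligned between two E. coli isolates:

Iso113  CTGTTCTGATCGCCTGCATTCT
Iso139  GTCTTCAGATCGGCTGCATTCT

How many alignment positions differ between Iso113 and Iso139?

4

Differing sites — 1:C/G; 3:G/C; 7:T/A; 13:C/G.
That gives 4 mismatches out of 22 aligned sites, so the Hamming distance is 4.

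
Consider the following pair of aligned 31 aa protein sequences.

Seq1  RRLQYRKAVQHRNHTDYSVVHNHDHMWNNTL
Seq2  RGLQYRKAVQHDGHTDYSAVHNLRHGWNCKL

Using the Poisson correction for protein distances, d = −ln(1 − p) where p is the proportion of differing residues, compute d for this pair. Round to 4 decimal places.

0.3429

Differing sites — 2:R/G; 12:R/D; 13:N/G; 19:V/A; 23:H/L; 24:D/R; 26:M/G; 29:N/C; 30:T/K.
p = 9/31 = 0.290323.
d = −ln(1 − 0.290323) = −ln(0.709677) = 0.3429.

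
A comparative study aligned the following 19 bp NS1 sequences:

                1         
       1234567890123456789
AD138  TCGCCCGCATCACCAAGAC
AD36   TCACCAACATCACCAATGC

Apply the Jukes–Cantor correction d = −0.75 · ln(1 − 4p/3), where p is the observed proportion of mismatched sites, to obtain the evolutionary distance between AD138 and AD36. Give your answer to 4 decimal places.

Differing sites — 3:G/A; 6:C/A; 7:G/A; 17:G/T; 18:A/G.
p = 5/19 = 0.263158.
d = −0.75 · ln(1 − (4/3)·0.263158) = −0.75 · ln(0.649123) = −0.75 · (-0.432133) = 0.3241.

0.3241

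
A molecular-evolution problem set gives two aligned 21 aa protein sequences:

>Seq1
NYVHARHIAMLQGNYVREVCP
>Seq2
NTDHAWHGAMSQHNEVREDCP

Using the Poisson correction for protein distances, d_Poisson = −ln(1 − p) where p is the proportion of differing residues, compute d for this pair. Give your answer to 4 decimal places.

The sequences differ at positions 2 (Y/T), 3 (V/D), 6 (R/W), 8 (I/G), 11 (L/S), 13 (G/H), 15 (Y/E), 19 (V/D).
p = 8/21 = 0.380952.
d = −ln(1 − 0.380952) = −ln(0.619048) = 0.4796.

0.4796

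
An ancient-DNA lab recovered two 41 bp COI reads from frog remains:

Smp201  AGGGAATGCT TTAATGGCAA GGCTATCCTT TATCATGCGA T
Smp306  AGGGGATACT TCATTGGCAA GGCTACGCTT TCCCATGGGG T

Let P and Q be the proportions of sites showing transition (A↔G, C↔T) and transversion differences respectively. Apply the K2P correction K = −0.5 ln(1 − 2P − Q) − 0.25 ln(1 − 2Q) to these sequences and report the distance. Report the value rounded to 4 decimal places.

Differing sites — 5:A/G (Ti); 8:G/A (Ti); 12:T/C (Ti); 14:A/T (Tv); 26:T/C (Ti); 27:C/G (Tv); 32:A/C (Tv); 33:T/C (Ti); 38:C/G (Tv); 40:A/G (Ti).
Of the 10 differences, 6 transitions and 4 transversions over 41 sites: P = 6/41 = 0.146341, Q = 4/41 = 0.097561.
d = −0.5·ln(0.609757) − 0.25·ln(0.804878) = −0.5·(-0.494695) − 0.25·(-0.217065) = 0.3016.

0.3016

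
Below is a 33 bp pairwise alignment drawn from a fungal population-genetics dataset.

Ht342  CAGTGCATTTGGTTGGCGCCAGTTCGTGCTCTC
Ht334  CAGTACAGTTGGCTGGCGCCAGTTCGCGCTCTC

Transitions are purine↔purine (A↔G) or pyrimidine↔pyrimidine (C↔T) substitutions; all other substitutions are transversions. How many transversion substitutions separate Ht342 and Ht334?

1

Mismatches occur at site 5 (G↔A, transition), site 8 (T↔G, transversion), site 13 (T↔C, transition), site 27 (T↔C, transition).
Of the 4 differences, 3 transitions and 1 transversion, so the answer is 1.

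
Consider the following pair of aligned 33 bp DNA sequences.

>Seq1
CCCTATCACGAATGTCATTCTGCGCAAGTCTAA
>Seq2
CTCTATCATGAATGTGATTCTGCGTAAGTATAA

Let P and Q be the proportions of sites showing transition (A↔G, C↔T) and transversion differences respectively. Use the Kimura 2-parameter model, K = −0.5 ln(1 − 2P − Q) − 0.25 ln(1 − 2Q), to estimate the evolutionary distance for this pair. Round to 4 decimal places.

0.1711

Differing sites — 2:C/T (Ti); 9:C/T (Ti); 16:C/G (Tv); 25:C/T (Ti); 30:C/A (Tv).
Of the 5 differences, 3 transitions and 2 transversions over 33 sites: P = 3/33 = 0.090909, Q = 2/33 = 0.060606.
d = −0.5·ln(0.757576) − 0.25·ln(0.878788) = −0.5·(-0.277631) − 0.25·(-0.129212) = 0.1711.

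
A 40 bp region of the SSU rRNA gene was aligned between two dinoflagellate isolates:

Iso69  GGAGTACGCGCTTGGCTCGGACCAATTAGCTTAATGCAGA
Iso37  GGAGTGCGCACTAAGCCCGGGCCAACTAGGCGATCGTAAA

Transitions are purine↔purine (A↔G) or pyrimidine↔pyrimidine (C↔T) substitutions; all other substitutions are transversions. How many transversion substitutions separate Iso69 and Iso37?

4

Mismatches occur at site 6 (A/G, transition), site 10 (G/A, transition), site 13 (T/A, transversion), site 14 (G/A, transition), site 17 (T/C, transition), site 21 (A/G, transition), site 26 (T/C, transition), site 30 (C/G, transversion), site 31 (T/C, transition), site 32 (T/G, transversion), site 34 (A/T, transversion), site 35 (T/C, transition), site 37 (C/T, transition), site 39 (G/A, transition).
Of the 14 differences, 10 transitions and 4 transversions, so the answer is 4.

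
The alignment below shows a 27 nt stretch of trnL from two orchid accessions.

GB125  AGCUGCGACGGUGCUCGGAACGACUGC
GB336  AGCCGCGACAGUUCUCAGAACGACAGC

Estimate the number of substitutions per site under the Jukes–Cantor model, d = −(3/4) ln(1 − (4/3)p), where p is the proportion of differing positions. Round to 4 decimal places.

0.2127

The sequences differ at positions 4 (U/C), 10 (G/A), 13 (G/U), 17 (G/A), 25 (U/A).
p = 5/27 = 0.185185.
d = −0.75 · ln(1 − (4/3)·0.185185) = −0.75 · ln(0.753087) = −0.75 · (-0.283575) = 0.2127.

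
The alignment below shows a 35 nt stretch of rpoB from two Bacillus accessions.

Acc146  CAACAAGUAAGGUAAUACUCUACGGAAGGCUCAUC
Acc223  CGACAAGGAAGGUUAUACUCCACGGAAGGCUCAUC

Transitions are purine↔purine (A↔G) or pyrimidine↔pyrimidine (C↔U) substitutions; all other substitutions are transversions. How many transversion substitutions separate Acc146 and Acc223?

The sequences differ at positions 2 (A/G, transition), 8 (U/G, transversion), 14 (A/U, transversion), 21 (U/C, transition).
Of the 4 differences, 2 transitions and 2 transversions, so the answer is 2.

2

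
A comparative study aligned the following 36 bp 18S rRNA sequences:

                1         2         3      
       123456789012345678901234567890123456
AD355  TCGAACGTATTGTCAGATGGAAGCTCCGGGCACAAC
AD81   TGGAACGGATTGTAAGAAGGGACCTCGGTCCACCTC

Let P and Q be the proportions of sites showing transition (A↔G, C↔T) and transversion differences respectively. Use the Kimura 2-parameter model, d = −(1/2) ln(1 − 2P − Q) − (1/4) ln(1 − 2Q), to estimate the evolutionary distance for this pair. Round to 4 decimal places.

0.4055

The sequences differ at positions 2 (C/G, transversion), 8 (T/G, transversion), 14 (C/A, transversion), 18 (T/A, transversion), 21 (A/G, transition), 23 (G/C, transversion), 27 (C/G, transversion), 29 (G/T, transversion), 30 (G/C, transversion), 34 (A/C, transversion), 35 (A/T, transversion).
Of the 11 differences, 1 transition and 10 transversions over 36 sites: P = 1/36 = 0.027778, Q = 10/36 = 0.277778.
d = −0.5·ln(0.666666) − 0.25·ln(0.444444) = −0.5·(-0.405466) − 0.25·(-0.810931) = 0.4055.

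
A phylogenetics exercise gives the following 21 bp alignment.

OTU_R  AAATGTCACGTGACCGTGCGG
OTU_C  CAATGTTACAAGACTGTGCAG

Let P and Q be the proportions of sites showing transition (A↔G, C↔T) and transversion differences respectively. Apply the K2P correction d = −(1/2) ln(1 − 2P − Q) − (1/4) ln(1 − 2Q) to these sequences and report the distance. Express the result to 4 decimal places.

0.3761

The sequences differ at positions 1 (A/C, transversion), 7 (C/T, transition), 10 (G/A, transition), 11 (T/A, transversion), 15 (C/T, transition), 20 (G/A, transition).
Of the 6 differences, 4 transitions and 2 transversions over 21 sites: P = 4/21 = 0.190476, Q = 2/21 = 0.095238.
d = −0.5·ln(0.523810) − 0.25·ln(0.809524) = −0.5·(-0.646626) − 0.25·(-0.211309) = 0.3761.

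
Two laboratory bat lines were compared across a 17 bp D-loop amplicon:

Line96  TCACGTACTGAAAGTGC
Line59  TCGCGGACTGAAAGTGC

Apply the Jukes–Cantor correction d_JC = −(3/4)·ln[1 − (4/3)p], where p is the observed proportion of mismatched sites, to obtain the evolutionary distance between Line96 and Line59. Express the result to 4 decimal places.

0.1280

The sequences differ at positions 3 (A/G), 6 (T/G).
p = 2/17 = 0.117647.
d = −0.75 · ln(1 − (4/3)·0.117647) = −0.75 · ln(0.843137) = −0.75 · (-0.170626) = 0.1280.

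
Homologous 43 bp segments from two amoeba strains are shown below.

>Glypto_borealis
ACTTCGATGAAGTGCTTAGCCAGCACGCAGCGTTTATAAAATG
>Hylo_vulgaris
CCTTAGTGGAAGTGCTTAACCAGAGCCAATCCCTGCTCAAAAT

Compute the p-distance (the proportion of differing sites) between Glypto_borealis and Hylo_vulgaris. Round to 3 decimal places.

0.395

Mismatches occur at site 1 (A→C), site 5 (C→A), site 7 (A→T), site 8 (T→G), site 19 (G→A), site 24 (C→A), site 25 (A→G), site 27 (G→C), site 28 (C→A), site 30 (G→T), site 32 (G→C), site 33 (T→C), site 35 (T→G), site 36 (A→C), site 38 (A→C), site 42 (T→A), site 43 (G→T).
There are 17 differences over 43 sites, so p = 17/43 = 0.395.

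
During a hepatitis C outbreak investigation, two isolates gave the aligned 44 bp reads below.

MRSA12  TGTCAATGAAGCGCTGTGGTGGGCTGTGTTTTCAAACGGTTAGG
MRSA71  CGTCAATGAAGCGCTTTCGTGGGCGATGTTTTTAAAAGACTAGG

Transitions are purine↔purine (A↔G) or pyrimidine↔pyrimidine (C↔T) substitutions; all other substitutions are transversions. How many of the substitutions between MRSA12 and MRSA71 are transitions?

Mismatches occur at site 1 (T↔C, transition), site 16 (G↔T, transversion), site 18 (G↔C, transversion), site 25 (T↔G, transversion), site 26 (G↔A, transition), site 33 (C↔T, transition), site 37 (C↔A, transversion), site 39 (G↔A, transition), site 40 (T↔C, transition).
Of the 9 differences, 5 transitions and 4 transversions, so the answer is 5.

5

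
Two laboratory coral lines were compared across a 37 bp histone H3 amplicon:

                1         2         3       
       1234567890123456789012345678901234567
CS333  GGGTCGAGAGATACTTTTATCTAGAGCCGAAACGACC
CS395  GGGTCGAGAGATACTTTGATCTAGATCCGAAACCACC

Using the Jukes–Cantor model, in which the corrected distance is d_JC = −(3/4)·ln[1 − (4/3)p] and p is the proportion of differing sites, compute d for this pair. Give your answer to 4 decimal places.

0.0858

Mismatches occur at site 18 (T/G), site 26 (G/T), site 34 (G/C).
p = 3/37 = 0.081081.
d = −0.75 · ln(1 − (4/3)·0.081081) = −0.75 · ln(0.891892) = −0.75 · (-0.114410) = 0.0858.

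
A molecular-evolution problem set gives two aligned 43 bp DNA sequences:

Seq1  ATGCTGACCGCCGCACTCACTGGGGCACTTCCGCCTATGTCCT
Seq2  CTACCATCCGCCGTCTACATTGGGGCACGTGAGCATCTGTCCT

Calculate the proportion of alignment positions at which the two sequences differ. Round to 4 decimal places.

Differing sites — 1:A/C; 3:G/A; 5:T/C; 6:G/A; 7:A/T; 14:C/T; 15:A/C; 16:C/T; 17:T/A; 20:C/T; 29:T/G; 31:C/G; 32:C/A; 35:C/A; 37:A/C.
There are 15 differences over 43 sites, so p = 15/43 = 0.3488.

0.3488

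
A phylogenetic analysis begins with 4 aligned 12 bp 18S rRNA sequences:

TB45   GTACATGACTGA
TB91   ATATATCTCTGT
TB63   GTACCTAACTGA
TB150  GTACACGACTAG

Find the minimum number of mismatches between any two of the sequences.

2

Pairwise Hamming distances:
  TB45 vs TB91: 5
  TB45 vs TB63: 2
  TB45 vs TB150: 3
  TB91 vs TB63: 6
  TB91 vs TB150: 7
  TB63 vs TB150: 5
The smallest is 2, between TB45 and TB63.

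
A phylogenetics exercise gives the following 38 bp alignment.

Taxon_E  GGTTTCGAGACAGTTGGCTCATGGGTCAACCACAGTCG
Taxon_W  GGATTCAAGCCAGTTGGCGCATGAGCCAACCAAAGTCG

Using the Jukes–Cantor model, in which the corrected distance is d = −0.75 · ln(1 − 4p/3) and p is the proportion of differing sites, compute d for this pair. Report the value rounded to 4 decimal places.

Mismatches occur at site 3 (T→A), site 7 (G→A), site 10 (A→C), site 19 (T→G), site 24 (G→A), site 26 (T→C), site 33 (C→A).
p = 7/38 = 0.184211.
d = −0.75 · ln(1 − (4/3)·0.184211) = −0.75 · ln(0.754385) = −0.75 · (-0.281852) = 0.2114.

0.2114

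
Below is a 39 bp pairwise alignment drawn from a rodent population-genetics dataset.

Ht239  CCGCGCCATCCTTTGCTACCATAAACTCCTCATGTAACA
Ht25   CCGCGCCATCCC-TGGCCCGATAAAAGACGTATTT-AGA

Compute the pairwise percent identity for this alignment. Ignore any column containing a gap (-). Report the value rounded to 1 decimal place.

67.6%

Excluding the 2 gap columns leaves 37 comparable sites.
The sequences differ at positions 12 (T/C), 16 (C/G), 17 (T/C), 18 (A/C), 20 (C/G), 26 (C/A), 27 (T/G), 28 (C/A), 30 (T/G), 31 (C/T), 34 (G/T), 38 (C/G).
25 of the 37 comparable sites match, so the percent identity is 25/37 × 100 = 67.6%.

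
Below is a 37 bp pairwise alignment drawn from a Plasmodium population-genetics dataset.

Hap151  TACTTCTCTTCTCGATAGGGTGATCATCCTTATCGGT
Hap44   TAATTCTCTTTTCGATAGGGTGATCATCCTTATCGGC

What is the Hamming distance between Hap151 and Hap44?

3

Mismatches occur at site 3 (C/A), site 11 (C/T), site 37 (T/C).
That gives 3 mismatches out of 37 aligned sites, so the Hamming distance is 3.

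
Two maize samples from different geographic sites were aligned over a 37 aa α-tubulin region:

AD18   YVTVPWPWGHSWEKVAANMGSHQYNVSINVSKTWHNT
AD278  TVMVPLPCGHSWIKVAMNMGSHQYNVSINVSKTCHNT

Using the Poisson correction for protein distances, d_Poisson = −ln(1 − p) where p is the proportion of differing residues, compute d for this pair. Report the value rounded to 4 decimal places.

0.2097

Mismatches occur at site 1 (Y↔T), site 3 (T↔M), site 6 (W↔L), site 8 (W↔C), site 13 (E↔I), site 17 (A↔M), site 34 (W↔C).
p = 7/37 = 0.189189.
d = −ln(1 − 0.189189) = −ln(0.810811) = 0.2097.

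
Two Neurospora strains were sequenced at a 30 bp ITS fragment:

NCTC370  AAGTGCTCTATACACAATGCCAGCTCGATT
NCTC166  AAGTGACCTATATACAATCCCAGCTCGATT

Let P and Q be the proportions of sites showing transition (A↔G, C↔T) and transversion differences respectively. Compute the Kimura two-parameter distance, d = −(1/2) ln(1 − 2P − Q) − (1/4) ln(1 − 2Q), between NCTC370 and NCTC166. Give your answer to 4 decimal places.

0.1473

The sequences differ at positions 6 (C/A, transversion), 7 (T/C, transition), 13 (C/T, transition), 19 (G/C, transversion).
Of the 4 differences, 2 transitions and 2 transversions over 30 sites: P = 2/30 = 0.066667, Q = 2/30 = 0.066667.
d = −0.5·ln(0.799999) − 0.25·ln(0.866666) = −0.5·(-0.223145) − 0.25·(-0.143102) = 0.1473.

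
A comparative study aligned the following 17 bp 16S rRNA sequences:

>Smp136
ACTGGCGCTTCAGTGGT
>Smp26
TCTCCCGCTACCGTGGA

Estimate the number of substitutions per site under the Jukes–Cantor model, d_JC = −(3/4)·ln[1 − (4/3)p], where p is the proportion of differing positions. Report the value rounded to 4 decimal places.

Mismatches occur at site 1 (A/T), site 4 (G/C), site 5 (G/C), site 10 (T/A), site 12 (A/C), site 17 (T/A).
p = 6/17 = 0.352941.
d = −0.75 · ln(1 − (4/3)·0.352941) = −0.75 · ln(0.529412) = −0.75 · (-0.635988) = 0.4770.

0.4770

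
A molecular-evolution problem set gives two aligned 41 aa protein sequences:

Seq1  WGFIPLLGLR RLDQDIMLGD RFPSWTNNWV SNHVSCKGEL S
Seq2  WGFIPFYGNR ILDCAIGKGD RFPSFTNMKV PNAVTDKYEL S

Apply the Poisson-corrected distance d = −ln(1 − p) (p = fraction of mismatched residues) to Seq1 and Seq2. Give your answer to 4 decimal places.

0.4947

The sequences differ at positions 6 (L/F), 7 (L/Y), 9 (L/N), 11 (R/I), 14 (Q/C), 15 (D/A), 17 (M/G), 18 (L/K), 25 (W/F), 28 (N/M), 29 (W/K), 31 (S/P), 33 (H/A), 35 (S/T), 36 (C/D), 38 (G/Y).
p = 16/41 = 0.390244.
d = −ln(1 − 0.390244) = −ln(0.609756) = 0.4947.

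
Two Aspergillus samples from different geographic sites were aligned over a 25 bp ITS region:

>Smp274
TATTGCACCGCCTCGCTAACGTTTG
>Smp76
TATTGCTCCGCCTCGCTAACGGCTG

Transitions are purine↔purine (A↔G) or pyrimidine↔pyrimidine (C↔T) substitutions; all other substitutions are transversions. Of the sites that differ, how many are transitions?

1

Mismatches occur at site 7 (A/T, transversion), site 22 (T/G, transversion), site 23 (T/C, transition).
Of the 3 differences, 1 transition and 2 transversions, so the answer is 1.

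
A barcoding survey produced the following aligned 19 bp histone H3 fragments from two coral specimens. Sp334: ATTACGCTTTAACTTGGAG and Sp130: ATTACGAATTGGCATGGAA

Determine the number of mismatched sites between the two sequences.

6

The sequences differ at positions 7 (C/A), 8 (T/A), 11 (A/G), 12 (A/G), 14 (T/A), 19 (G/A).
That gives 6 mismatches out of 19 aligned sites, so the Hamming distance is 6.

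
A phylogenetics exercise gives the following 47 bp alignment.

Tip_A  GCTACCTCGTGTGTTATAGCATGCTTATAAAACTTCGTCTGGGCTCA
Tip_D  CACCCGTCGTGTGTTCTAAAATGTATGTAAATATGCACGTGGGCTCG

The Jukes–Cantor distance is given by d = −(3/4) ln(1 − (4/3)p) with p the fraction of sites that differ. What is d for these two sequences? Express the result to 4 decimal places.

0.5360

Differing sites — 1:G/C; 2:C/A; 3:T/C; 4:A/C; 6:C/G; 16:A/C; 19:G/A; 20:C/A; 24:C/T; 25:T/A; 27:A/G; 32:A/T; 33:C/A; 35:T/G; 37:G/A; 38:T/C; 39:C/G; 47:A/G.
p = 18/47 = 0.382979.
d = −0.75 · ln(1 − (4/3)·0.382979) = −0.75 · ln(0.489361) = −0.75 · (-0.714655) = 0.5360.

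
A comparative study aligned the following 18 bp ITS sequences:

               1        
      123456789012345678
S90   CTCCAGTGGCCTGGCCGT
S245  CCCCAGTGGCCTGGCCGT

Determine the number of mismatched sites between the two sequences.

1

Differing sites — 2:T/C.
That gives 1 mismatch out of 18 aligned sites, so the Hamming distance is 1.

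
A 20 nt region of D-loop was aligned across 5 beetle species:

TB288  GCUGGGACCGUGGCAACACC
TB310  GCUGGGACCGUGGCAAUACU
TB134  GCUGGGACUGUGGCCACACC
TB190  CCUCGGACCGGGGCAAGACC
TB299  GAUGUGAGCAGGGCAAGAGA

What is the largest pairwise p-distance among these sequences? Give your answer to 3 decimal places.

0.500

Pairwise Hamming distances:
  TB288 vs TB310: 2
  TB288 vs TB134: 2
  TB288 vs TB190: 4
  TB288 vs TB299: 8
  TB310 vs TB134: 4
  TB310 vs TB190: 5
  TB310 vs TB299: 8
  TB134 vs TB190: 6
  TB134 vs TB299: 10
  TB190 vs TB299: 8
The largest is 10 mismatches, between TB134 and TB299; p = 10/20 = 0.500.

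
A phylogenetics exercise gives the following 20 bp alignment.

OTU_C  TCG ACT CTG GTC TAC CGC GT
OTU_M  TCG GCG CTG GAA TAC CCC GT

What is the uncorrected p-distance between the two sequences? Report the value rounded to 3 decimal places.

Differing sites — 4:A/G; 6:T/G; 11:T/A; 12:C/A; 17:G/C.
There are 5 differences over 20 sites, so p = 5/20 = 0.250.

0.250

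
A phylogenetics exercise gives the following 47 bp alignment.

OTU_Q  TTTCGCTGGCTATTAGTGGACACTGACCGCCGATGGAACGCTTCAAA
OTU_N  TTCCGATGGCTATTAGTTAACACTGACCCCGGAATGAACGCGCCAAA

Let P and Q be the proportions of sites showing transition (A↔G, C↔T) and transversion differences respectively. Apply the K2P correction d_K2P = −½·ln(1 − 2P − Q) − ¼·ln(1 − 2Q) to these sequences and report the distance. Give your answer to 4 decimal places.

0.2503

Differing sites — 3:T/C (Ti); 6:C/A (Tv); 18:G/T (Tv); 19:G/A (Ti); 29:G/C (Tv); 31:C/G (Tv); 34:T/A (Tv); 35:G/T (Tv); 42:T/G (Tv); 43:T/C (Ti).
Of the 10 differences, 3 transitions and 7 transversions over 47 sites: P = 3/47 = 0.063830, Q = 7/47 = 0.148936.
d = −0.5·ln(0.723404) − 0.25·ln(0.702128) = −0.5·(-0.323787) − 0.25·(-0.353640) = 0.2503.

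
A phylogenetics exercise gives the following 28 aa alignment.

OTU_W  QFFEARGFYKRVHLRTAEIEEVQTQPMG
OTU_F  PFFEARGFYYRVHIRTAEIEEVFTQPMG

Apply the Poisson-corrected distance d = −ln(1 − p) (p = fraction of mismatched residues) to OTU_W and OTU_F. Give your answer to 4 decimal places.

The sequences differ at positions 1 (Q/P), 10 (K/Y), 14 (L/I), 23 (Q/F).
p = 4/28 = 0.142857.
d = −ln(1 − 0.142857) = −ln(0.857143) = 0.1542.

0.1542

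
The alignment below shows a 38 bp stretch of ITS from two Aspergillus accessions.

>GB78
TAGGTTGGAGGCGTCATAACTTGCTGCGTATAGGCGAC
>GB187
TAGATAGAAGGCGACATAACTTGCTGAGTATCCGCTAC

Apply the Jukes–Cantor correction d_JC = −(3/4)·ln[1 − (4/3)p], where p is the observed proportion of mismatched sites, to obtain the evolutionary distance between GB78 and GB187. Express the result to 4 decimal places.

0.2471

Differing sites — 4:G/A; 6:T/A; 8:G/A; 14:T/A; 27:C/A; 32:A/C; 33:G/C; 36:G/T.
p = 8/38 = 0.210526.
d = −0.75 · ln(1 − (4/3)·0.210526) = −0.75 · ln(0.719299) = −0.75 · (-0.329478) = 0.2471.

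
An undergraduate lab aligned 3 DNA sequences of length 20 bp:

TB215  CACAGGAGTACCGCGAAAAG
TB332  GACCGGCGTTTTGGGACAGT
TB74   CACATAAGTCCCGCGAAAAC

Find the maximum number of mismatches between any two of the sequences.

12

Pairwise Hamming distances:
  TB215 vs TB332: 10
  TB215 vs TB74: 4
  TB332 vs TB74: 12
The largest is 12, between TB332 and TB74.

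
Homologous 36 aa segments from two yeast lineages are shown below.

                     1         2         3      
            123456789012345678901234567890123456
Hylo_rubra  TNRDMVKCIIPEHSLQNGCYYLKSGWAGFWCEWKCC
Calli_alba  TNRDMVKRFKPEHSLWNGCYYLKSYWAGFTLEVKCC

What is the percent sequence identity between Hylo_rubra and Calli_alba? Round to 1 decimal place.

77.8%

Differing sites — 8:C/R; 9:I/F; 10:I/K; 16:Q/W; 25:G/Y; 30:W/T; 31:C/L; 33:W/V.
28 of the 36 sites match, so the percent identity is 28/36 × 100 = 77.8%.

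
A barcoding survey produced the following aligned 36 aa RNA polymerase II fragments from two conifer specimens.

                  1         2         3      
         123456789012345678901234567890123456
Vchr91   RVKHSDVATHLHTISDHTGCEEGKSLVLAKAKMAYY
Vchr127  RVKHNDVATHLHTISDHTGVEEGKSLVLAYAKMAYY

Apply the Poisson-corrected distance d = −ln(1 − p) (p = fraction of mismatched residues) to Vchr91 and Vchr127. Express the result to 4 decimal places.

Differing sites — 5:S/N; 20:C/V; 30:K/Y.
p = 3/36 = 0.083333.
d = −ln(1 − 0.083333) = −ln(0.916667) = 0.0870.

0.0870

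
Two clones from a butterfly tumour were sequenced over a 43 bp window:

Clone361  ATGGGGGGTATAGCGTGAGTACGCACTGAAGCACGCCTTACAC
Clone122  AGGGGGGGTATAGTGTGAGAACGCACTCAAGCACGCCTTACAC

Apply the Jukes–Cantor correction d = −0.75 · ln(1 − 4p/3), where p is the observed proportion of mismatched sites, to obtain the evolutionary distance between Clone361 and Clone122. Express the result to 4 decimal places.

Differing sites — 2:T/G; 14:C/T; 20:T/A; 28:G/C.
p = 4/43 = 0.093023.
d = −0.75 · ln(1 − (4/3)·0.093023) = −0.75 · ln(0.875969) = −0.75 · (-0.132425) = 0.0993.

0.0993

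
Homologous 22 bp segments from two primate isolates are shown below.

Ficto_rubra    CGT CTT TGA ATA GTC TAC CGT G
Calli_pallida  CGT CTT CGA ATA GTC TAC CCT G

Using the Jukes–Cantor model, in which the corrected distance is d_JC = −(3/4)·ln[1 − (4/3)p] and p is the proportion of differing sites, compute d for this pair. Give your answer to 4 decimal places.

0.0969

The sequences differ at positions 7 (T/C), 20 (G/C).
p = 2/22 = 0.090909.
d = −0.75 · ln(1 − (4/3)·0.090909) = −0.75 · ln(0.878788) = −0.75 · (-0.129212) = 0.0969.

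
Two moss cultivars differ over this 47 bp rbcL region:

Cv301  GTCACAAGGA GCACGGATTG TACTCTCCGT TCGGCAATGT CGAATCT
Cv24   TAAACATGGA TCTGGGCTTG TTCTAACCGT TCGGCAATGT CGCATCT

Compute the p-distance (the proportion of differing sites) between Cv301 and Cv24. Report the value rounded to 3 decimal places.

0.255

The sequences differ at positions 1 (G/T), 2 (T/A), 3 (C/A), 7 (A/T), 11 (G/T), 13 (A/T), 14 (C/G), 17 (A/C), 22 (A/T), 25 (C/A), 26 (T/A), 43 (A/C).
There are 12 differences over 47 sites, so p = 12/47 = 0.255.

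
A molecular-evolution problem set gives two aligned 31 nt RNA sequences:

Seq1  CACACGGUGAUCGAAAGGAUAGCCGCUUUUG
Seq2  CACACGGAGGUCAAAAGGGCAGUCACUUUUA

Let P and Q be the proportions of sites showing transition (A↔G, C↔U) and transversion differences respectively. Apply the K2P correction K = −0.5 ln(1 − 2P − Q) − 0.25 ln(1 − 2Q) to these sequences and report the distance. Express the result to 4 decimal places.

0.3474

Mismatches occur at site 8 (U/A, transversion), site 10 (A/G, transition), site 13 (G/A, transition), site 19 (A/G, transition), site 20 (U/C, transition), site 23 (C/U, transition), site 25 (G/A, transition), site 31 (G/A, transition).
Of the 8 differences, 7 transitions and 1 transversion over 31 sites: P = 7/31 = 0.225806, Q = 1/31 = 0.032258.
d = −0.5·ln(0.516130) − 0.25·ln(0.935484) = −0.5·(-0.661397) − 0.25·(-0.066691) = 0.3474.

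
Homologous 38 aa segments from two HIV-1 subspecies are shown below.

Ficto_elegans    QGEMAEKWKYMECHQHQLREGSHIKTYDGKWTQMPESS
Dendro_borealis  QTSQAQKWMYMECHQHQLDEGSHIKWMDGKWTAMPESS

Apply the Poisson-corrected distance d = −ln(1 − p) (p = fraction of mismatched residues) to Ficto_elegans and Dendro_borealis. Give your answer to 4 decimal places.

The sequences differ at positions 2 (G/T), 3 (E/S), 4 (M/Q), 6 (E/Q), 9 (K/M), 19 (R/D), 26 (T/W), 27 (Y/M), 33 (Q/A).
p = 9/38 = 0.236842.
d = −ln(1 − 0.236842) = −ln(0.763158) = 0.2703.

0.2703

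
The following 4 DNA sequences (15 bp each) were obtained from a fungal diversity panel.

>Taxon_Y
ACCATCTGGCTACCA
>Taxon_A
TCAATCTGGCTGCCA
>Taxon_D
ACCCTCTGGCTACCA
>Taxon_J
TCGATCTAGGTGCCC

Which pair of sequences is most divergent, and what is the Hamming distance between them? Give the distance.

7

Pairwise Hamming distances:
  Taxon_Y vs Taxon_A: 3
  Taxon_Y vs Taxon_D: 1
  Taxon_Y vs Taxon_J: 6
  Taxon_A vs Taxon_D: 4
  Taxon_A vs Taxon_J: 4
  Taxon_D vs Taxon_J: 7
The largest is 7, between Taxon_D and Taxon_J.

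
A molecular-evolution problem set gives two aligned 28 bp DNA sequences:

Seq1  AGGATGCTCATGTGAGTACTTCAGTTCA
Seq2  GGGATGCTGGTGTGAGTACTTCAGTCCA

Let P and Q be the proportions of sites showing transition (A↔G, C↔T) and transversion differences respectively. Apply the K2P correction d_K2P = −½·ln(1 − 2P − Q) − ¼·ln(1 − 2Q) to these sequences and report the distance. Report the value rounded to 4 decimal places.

0.1624

Mismatches occur at site 1 (A→G, transition), site 9 (C→G, transversion), site 10 (A→G, transition), site 26 (T→C, transition).
Of the 4 differences, 3 transitions and 1 transversion over 28 sites: P = 3/28 = 0.107143, Q = 1/28 = 0.035714.
d = −0.5·ln(0.750000) − 0.25·ln(0.928572) = −0.5·(-0.287682) − 0.25·(-0.074107) = 0.1624.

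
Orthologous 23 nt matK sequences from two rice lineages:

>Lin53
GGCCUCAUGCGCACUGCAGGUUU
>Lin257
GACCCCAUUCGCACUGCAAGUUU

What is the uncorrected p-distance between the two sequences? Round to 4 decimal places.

0.1739

The sequences differ at positions 2 (G/A), 5 (U/C), 9 (G/U), 19 (G/A).
There are 4 differences over 23 sites, so p = 4/23 = 0.1739.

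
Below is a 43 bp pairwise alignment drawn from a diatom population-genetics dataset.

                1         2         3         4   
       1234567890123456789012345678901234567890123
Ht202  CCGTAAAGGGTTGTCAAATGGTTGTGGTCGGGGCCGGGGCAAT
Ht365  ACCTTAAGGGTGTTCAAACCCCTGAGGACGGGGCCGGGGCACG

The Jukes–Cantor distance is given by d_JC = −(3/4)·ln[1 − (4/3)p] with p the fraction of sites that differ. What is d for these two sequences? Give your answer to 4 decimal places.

0.3870

Mismatches occur at site 1 (C/A), site 3 (G/C), site 5 (A/T), site 12 (T/G), site 13 (G/T), site 19 (T/C), site 20 (G/C), site 21 (G/C), site 22 (T/C), site 25 (T/A), site 28 (T/A), site 42 (A/C), site 43 (T/G).
p = 13/43 = 0.302326.
d = −0.75 · ln(1 − (4/3)·0.302326) = −0.75 · ln(0.596899) = −0.75 · (-0.516007) = 0.3870.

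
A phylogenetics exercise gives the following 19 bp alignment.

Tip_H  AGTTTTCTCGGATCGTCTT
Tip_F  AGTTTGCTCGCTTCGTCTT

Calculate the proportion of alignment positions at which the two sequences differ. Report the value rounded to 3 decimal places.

0.158

The sequences differ at positions 6 (T/G), 11 (G/C), 12 (A/T).
There are 3 differences over 19 sites, so p = 3/19 = 0.158.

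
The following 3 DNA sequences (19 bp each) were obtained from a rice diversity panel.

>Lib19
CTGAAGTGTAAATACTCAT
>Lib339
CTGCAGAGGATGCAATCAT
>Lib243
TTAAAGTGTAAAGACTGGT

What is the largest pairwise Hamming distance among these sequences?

Pairwise Hamming distances:
  Lib19 vs Lib339: 7
  Lib19 vs Lib243: 5
  Lib339 vs Lib243: 11
The largest is 11, between Lib339 and Lib243.

11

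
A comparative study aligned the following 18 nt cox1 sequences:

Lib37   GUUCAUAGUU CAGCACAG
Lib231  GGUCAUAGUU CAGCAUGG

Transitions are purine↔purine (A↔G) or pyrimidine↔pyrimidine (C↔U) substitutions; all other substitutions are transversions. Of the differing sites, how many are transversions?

The sequences differ at positions 2 (U/G, transversion), 16 (C/U, transition), 17 (A/G, transition).
Of the 3 differences, 2 transitions and 1 transversion, so the answer is 1.

1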